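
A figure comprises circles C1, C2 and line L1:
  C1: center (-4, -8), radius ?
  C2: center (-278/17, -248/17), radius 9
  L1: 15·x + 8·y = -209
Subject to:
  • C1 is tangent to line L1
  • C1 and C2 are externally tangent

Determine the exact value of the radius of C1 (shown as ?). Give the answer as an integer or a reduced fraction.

1. [C1‖L1]  r_C1² − 25 = 0  ⇒  r_C1 = 5 (r>0 drops 1)
2. [ext C1·C2]  r_C1² + 18r_C1 − 115 = 0  ⇒  r_C1 = 5 (r>0 drops 1)

5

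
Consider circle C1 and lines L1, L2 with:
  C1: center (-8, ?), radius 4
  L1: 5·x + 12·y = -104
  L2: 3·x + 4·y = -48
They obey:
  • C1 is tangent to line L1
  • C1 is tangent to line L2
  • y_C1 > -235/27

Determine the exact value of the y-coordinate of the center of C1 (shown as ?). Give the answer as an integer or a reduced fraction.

1. [C1‖L1]  y_C1² + (32/3)y_C1 + 29/3 = 0  ⇒  y_C1 = -29/3 or -1
2. [C1‖L2]  y_C1² + 12y_C1 + 11 = 0  ⇒  y_C1 = -11 or -1

-1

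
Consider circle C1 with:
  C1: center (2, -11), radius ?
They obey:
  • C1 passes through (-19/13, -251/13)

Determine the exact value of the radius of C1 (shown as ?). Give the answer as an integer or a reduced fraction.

9

1. [C1∋P]  r_C1² − 81 = 0  ⇒  r_C1 = 9 (r>0 drops 1)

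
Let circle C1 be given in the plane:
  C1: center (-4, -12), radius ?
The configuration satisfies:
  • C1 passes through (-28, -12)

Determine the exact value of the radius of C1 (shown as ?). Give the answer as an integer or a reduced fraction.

24

1. [C1∋P]  r_C1² − 576 = 0  ⇒  r_C1 = 24 (r>0 drops 1)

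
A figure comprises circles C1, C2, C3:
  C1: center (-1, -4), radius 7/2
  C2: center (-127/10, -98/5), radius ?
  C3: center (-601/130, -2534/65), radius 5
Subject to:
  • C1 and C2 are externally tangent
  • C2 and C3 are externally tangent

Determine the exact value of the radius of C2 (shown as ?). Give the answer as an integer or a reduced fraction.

1. [ext C1·C2]  r_C2² + 7r_C2 − 368 = 0  ⇒  r_C2 = 16 (r>0 drops 1)
2. [ext C2·C3]  r_C2² + 10r_C2 − 416 = 0  ⇒  r_C2 = 16 (r>0 drops 1)

16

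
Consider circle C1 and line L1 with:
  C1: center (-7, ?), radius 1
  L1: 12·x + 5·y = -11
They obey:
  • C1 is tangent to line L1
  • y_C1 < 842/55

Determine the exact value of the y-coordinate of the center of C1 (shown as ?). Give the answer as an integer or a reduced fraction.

12

1. [C1‖L1]  y_C1² − (146/5)y_C1 + 1032/5 = 0  ⇒  y_C1 = 12 or 86/5
2. given y_C1 < 842/55: keep 12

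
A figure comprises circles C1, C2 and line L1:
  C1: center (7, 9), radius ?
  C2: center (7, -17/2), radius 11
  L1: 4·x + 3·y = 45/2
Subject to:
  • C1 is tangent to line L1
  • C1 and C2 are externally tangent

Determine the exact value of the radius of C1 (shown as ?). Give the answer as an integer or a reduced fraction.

13/2

1. [C1‖L1]  r_C1² − 169/4 = 0  ⇒  r_C1 = 13/2 (r>0 drops 1)
2. [ext C1·C2]  r_C1² + 22r_C1 − 741/4 = 0  ⇒  r_C1 = 13/2 (r>0 drops 1)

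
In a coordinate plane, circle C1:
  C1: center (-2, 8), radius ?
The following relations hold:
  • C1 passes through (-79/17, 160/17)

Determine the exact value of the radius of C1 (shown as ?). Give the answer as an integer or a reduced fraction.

3

1. [C1∋P]  r_C1² − 9 = 0  ⇒  r_C1 = 3 (r>0 drops 1)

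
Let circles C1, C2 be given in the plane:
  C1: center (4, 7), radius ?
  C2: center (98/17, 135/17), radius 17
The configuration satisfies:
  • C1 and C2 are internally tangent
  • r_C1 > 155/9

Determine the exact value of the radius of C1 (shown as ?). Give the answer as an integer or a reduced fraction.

1. [int C1,C2]  r_C1² − 34r_C1 + 285 = 0  ⇒  r_C1 = 15 or 19
2. given r_C1 > 155/9: keep 19

19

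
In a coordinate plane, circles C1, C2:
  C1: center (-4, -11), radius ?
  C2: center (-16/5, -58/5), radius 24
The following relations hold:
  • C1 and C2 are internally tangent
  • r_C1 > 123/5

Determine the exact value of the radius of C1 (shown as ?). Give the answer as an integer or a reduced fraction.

1. [int C1,C2]  r_C1² − 48r_C1 + 575 = 0  ⇒  r_C1 = 23 or 25
2. given r_C1 > 123/5: keep 25

25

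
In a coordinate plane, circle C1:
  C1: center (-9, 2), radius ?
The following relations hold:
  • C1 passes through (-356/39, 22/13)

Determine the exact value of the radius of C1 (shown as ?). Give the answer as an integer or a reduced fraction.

1. [C1∋P]  r_C1² − 1/9 = 0  ⇒  r_C1 = 1/3 (r>0 drops 1)

1/3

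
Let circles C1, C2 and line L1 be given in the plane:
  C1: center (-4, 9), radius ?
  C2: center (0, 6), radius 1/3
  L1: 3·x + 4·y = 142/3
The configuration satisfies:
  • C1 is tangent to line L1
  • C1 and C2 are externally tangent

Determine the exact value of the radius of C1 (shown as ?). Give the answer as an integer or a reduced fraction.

14/3

1. [C1‖L1]  r_C1² − 196/9 = 0  ⇒  r_C1 = 14/3 (r>0 drops 1)
2. [ext C1·C2]  r_C1² + (2/3)r_C1 − 224/9 = 0  ⇒  r_C1 = 14/3 (r>0 drops 1)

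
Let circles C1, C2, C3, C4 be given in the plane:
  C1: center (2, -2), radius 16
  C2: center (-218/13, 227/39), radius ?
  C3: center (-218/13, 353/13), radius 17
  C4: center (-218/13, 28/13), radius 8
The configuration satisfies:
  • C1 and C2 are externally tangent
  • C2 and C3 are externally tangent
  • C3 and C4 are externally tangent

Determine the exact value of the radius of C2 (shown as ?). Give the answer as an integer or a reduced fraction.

1. [ext C1·C2]  r_C2² + 32r_C2 − 1417/9 = 0  ⇒  r_C2 = 13/3 (r>0 drops 1)
2. [ext C2·C3]  r_C2² + 34r_C2 − 1495/9 = 0  ⇒  r_C2 = 13/3 (r>0 drops 1)

13/3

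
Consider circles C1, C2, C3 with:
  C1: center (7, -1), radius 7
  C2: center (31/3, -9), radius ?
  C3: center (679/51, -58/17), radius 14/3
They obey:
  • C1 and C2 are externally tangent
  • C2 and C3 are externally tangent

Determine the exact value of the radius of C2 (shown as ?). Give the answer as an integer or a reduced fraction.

5/3

1. [ext C1·C2]  r_C2² + 14r_C2 − 235/9 = 0  ⇒  r_C2 = 5/3 (r>0 drops 1)
2. [ext C2·C3]  r_C2² + (28/3)r_C2 − 55/3 = 0  ⇒  r_C2 = 5/3 (r>0 drops 1)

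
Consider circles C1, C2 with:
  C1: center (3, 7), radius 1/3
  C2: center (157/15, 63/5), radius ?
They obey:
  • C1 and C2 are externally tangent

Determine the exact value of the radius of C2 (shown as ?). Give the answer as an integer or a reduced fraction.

1. [ext C1·C2]  r_C2² + (2/3)r_C2 − 87 = 0  ⇒  r_C2 = 9 (r>0 drops 1)

9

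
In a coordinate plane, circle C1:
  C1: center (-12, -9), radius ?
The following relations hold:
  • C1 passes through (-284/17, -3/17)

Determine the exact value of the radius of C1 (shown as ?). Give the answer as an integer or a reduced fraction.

1. [C1∋P]  r_C1² − 100 = 0  ⇒  r_C1 = 10 (r>0 drops 1)

10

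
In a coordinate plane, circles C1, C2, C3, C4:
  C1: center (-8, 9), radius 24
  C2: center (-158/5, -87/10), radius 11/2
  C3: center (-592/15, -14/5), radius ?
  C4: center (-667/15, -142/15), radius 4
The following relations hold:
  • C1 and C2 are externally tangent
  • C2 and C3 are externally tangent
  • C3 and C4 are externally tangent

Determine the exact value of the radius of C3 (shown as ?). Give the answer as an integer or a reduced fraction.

13/3

1. [ext C2·C3]  r_C3² + 11r_C3 − 598/9 = 0  ⇒  r_C3 = 13/3 (r>0 drops 1)
2. [ext C3·C4]  r_C3² + 8r_C3 − 481/9 = 0  ⇒  r_C3 = 13/3 (r>0 drops 1)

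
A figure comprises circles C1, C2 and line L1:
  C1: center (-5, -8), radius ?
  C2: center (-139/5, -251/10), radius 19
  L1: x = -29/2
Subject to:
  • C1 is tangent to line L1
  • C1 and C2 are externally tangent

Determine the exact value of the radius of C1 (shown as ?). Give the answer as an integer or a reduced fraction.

19/2

1. [C1‖L1]  r_C1² − 361/4 = 0  ⇒  r_C1 = 19/2 (r>0 drops 1)
2. [ext C1·C2]  r_C1² + 38r_C1 − 1805/4 = 0  ⇒  r_C1 = 19/2 (r>0 drops 1)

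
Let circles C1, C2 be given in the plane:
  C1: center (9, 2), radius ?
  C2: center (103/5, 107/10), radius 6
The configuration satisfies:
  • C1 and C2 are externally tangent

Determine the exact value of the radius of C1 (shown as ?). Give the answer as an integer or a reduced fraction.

1. [ext C1·C2]  r_C1² + 12r_C1 − 697/4 = 0  ⇒  r_C1 = 17/2 (r>0 drops 1)

17/2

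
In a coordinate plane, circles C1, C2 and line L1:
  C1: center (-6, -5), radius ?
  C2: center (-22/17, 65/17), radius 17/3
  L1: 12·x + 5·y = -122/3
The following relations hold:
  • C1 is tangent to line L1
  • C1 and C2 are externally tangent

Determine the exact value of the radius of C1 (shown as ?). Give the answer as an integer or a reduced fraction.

1. [C1‖L1]  r_C1² − 169/9 = 0  ⇒  r_C1 = 13/3 (r>0 drops 1)
2. [ext C1·C2]  r_C1² + (34/3)r_C1 − 611/9 = 0  ⇒  r_C1 = 13/3 (r>0 drops 1)

13/3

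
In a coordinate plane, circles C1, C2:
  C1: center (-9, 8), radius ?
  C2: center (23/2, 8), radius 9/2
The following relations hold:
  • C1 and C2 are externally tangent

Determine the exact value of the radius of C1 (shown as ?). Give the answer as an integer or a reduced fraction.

1. [ext C1·C2]  r_C1² + 9r_C1 − 400 = 0  ⇒  r_C1 = 16 (r>0 drops 1)

16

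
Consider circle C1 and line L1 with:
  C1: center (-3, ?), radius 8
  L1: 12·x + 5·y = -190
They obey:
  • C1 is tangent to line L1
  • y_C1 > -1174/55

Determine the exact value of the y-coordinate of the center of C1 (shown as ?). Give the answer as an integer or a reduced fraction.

1. [C1‖L1]  y_C1² + (308/5)y_C1 + 516 = 0  ⇒  y_C1 = -258/5 or -10
2. given y_C1 > -1174/55: keep -10

-10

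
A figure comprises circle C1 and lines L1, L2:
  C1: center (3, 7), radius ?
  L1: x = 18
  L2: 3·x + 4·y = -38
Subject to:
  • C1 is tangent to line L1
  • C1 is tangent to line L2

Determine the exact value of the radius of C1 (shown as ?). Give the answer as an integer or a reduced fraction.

15

1. [C1‖L1]  r_C1² − 225 = 0  ⇒  r_C1 = 15 (r>0 drops 1)
2. [C1‖L2]  r_C1² − 225 = 0  ⇒  r_C1 = 15 (r>0 drops 1)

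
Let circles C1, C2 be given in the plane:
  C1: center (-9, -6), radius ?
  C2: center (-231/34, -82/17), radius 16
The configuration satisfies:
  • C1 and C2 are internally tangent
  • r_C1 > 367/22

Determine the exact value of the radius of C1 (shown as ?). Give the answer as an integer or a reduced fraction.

37/2

1. [int C1,C2]  r_C1² − 32r_C1 + 999/4 = 0  ⇒  r_C1 = 27/2 or 37/2
2. given r_C1 > 367/22: keep 37/2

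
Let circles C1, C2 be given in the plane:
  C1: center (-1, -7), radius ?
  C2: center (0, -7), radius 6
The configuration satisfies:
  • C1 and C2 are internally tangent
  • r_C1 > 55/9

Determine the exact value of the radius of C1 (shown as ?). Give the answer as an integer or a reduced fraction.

7

1. [int C1,C2]  r_C1² − 12r_C1 + 35 = 0  ⇒  r_C1 = 5 or 7
2. given r_C1 > 55/9: keep 7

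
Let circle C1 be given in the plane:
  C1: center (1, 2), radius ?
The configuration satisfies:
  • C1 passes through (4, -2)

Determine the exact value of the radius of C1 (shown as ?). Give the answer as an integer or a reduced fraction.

1. [C1∋P]  r_C1² − 25 = 0  ⇒  r_C1 = 5 (r>0 drops 1)

5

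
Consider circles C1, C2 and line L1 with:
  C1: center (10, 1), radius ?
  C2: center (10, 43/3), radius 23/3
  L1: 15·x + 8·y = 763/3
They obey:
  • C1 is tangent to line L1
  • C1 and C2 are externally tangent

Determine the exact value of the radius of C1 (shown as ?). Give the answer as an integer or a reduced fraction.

1. [C1‖L1]  r_C1² − 289/9 = 0  ⇒  r_C1 = 17/3 (r>0 drops 1)
2. [ext C1·C2]  r_C1² + (46/3)r_C1 − 119 = 0  ⇒  r_C1 = 17/3 (r>0 drops 1)

17/3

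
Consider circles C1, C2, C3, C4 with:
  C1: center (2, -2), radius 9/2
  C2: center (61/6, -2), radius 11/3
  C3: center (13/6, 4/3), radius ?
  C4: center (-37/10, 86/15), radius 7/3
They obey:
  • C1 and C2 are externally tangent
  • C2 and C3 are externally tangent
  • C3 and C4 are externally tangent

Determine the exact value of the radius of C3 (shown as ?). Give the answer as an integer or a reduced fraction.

1. [ext C2·C3]  r_C3² + (22/3)r_C3 − 185/3 = 0  ⇒  r_C3 = 5 (r>0 drops 1)
2. [ext C3·C4]  r_C3² + (14/3)r_C3 − 145/3 = 0  ⇒  r_C3 = 5 (r>0 drops 1)

5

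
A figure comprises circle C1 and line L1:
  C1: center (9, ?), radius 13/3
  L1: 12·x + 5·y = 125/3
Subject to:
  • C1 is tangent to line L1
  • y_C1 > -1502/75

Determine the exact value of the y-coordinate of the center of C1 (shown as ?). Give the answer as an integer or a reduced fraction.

-2

1. [C1‖L1]  y_C1² + (398/15)y_C1 + 736/15 = 0  ⇒  y_C1 = -368/15 or -2
2. given y_C1 > -1502/75: keep -2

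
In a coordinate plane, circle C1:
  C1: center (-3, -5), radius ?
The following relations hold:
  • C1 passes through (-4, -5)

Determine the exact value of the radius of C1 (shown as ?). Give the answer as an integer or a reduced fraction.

1. [C1∋P]  r_C1² − 1 = 0  ⇒  r_C1 = 1 (r>0 drops 1)

1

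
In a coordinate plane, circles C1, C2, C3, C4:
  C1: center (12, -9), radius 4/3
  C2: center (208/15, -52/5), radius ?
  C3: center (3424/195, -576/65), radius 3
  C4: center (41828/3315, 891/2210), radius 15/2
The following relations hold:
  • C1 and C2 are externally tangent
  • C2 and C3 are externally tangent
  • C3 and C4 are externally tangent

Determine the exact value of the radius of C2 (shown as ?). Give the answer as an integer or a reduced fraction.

1

1. [ext C1·C2]  r_C2² + (8/3)r_C2 − 11/3 = 0  ⇒  r_C2 = 1 (r>0 drops 1)
2. [ext C2·C3]  r_C2² + 6r_C2 − 7 = 0  ⇒  r_C2 = 1 (r>0 drops 1)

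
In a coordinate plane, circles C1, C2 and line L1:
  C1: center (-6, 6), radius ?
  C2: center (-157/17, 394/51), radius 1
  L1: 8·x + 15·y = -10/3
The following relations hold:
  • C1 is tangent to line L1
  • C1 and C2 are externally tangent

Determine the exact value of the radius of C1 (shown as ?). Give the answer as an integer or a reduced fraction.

1. [C1‖L1]  r_C1² − 64/9 = 0  ⇒  r_C1 = 8/3 (r>0 drops 1)
2. [ext C1·C2]  r_C1² + 2r_C1 − 112/9 = 0  ⇒  r_C1 = 8/3 (r>0 drops 1)

8/3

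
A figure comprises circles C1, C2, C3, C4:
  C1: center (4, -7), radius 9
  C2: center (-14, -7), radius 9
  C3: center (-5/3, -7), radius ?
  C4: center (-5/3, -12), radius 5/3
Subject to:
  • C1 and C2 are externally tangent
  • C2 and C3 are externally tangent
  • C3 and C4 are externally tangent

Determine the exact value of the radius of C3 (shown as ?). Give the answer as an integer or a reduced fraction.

10/3

1. [ext C2·C3]  r_C3² + 18r_C3 − 640/9 = 0  ⇒  r_C3 = 10/3 (r>0 drops 1)
2. [ext C3·C4]  r_C3² + (10/3)r_C3 − 200/9 = 0  ⇒  r_C3 = 10/3 (r>0 drops 1)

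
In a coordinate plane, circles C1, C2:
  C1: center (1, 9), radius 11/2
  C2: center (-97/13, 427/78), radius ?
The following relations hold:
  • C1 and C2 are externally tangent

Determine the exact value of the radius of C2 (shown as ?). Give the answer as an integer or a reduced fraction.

11/3

1. [ext C1·C2]  r_C2² + 11r_C2 − 484/9 = 0  ⇒  r_C2 = 11/3 (r>0 drops 1)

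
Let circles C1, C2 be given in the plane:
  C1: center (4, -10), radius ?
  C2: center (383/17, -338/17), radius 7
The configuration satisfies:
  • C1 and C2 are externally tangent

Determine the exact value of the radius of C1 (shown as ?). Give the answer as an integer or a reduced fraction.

1. [ext C1·C2]  r_C1² + 14r_C1 − 392 = 0  ⇒  r_C1 = 14 (r>0 drops 1)

14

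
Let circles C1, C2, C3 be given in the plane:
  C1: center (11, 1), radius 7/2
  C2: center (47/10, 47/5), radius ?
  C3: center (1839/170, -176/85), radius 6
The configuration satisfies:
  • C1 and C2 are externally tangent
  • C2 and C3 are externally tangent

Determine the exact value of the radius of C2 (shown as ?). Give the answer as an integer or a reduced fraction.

7

1. [ext C1·C2]  r_C2² + 7r_C2 − 98 = 0  ⇒  r_C2 = 7 (r>0 drops 1)
2. [ext C2·C3]  r_C2² + 12r_C2 − 133 = 0  ⇒  r_C2 = 7 (r>0 drops 1)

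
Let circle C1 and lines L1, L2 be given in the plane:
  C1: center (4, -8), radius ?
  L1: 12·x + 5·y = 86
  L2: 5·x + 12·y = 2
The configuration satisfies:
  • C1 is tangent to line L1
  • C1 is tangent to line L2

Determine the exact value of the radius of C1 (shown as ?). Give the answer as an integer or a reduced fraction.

1. [C1‖L1]  r_C1² − 36 = 0  ⇒  r_C1 = 6 (r>0 drops 1)
2. [C1‖L2]  r_C1² − 36 = 0  ⇒  r_C1 = 6 (r>0 drops 1)

6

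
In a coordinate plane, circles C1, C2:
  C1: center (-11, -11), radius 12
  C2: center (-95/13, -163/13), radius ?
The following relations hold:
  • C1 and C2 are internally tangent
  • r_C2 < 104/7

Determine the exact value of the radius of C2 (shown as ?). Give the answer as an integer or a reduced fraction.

8

1. [int C1,C2]  r_C2² − 24r_C2 + 128 = 0  ⇒  r_C2 = 8 or 16
2. given r_C2 < 104/7: keep 8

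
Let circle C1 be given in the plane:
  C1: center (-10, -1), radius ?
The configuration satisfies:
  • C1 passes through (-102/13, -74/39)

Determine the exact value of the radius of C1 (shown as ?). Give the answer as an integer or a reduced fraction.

7/3

1. [C1∋P]  r_C1² − 49/9 = 0  ⇒  r_C1 = 7/3 (r>0 drops 1)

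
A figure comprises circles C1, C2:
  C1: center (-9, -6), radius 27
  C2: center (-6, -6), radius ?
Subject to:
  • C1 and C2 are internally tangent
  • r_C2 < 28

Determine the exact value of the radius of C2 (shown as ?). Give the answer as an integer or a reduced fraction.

1. [int C1,C2]  r_C2² − 54r_C2 + 720 = 0  ⇒  r_C2 = 24 or 30
2. given r_C2 < 28: keep 24

24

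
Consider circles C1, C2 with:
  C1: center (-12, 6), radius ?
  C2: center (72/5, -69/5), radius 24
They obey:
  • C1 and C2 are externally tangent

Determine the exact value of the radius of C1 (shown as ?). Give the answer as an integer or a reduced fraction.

9

1. [ext C1·C2]  r_C1² + 48r_C1 − 513 = 0  ⇒  r_C1 = 9 (r>0 drops 1)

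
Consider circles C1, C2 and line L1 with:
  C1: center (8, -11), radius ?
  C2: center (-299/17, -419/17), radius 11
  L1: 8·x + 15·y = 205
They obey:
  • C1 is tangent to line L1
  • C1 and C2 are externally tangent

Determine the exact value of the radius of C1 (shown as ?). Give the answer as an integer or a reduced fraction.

18

1. [C1‖L1]  r_C1² − 324 = 0  ⇒  r_C1 = 18 (r>0 drops 1)
2. [ext C1·C2]  r_C1² + 22r_C1 − 720 = 0  ⇒  r_C1 = 18 (r>0 drops 1)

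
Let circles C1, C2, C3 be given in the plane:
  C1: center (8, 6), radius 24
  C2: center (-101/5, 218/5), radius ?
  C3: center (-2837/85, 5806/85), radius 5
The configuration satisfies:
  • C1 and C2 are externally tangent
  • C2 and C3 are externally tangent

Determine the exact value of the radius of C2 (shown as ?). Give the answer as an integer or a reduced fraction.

23

1. [ext C1·C2]  r_C2² + 48r_C2 − 1633 = 0  ⇒  r_C2 = 23 (r>0 drops 1)
2. [ext C2·C3]  r_C2² + 10r_C2 − 759 = 0  ⇒  r_C2 = 23 (r>0 drops 1)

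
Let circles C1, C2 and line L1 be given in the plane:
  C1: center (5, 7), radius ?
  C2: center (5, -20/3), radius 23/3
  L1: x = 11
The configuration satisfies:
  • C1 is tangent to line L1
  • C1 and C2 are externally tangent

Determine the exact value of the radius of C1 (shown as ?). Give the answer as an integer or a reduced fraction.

6

1. [C1‖L1]  r_C1² − 36 = 0  ⇒  r_C1 = 6 (r>0 drops 1)
2. [ext C1·C2]  r_C1² + (46/3)r_C1 − 128 = 0  ⇒  r_C1 = 6 (r>0 drops 1)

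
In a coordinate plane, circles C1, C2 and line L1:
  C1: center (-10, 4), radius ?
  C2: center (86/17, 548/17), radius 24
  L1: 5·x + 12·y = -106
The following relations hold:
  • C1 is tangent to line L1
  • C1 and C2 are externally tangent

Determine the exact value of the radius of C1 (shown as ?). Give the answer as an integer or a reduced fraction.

1. [C1‖L1]  r_C1² − 64 = 0  ⇒  r_C1 = 8 (r>0 drops 1)
2. [ext C1·C2]  r_C1² + 48r_C1 − 448 = 0  ⇒  r_C1 = 8 (r>0 drops 1)

8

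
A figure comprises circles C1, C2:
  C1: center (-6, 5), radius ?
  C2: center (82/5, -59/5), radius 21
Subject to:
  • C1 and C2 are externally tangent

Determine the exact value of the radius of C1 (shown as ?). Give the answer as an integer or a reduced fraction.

7

1. [ext C1·C2]  r_C1² + 42r_C1 − 343 = 0  ⇒  r_C1 = 7 (r>0 drops 1)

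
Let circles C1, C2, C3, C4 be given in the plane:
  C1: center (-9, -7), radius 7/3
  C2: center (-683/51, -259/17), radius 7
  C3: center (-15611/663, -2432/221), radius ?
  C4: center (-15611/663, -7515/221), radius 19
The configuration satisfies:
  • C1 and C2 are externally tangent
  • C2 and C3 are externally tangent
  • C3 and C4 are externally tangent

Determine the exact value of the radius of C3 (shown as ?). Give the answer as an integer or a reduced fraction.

4

1. [ext C2·C3]  r_C3² + 14r_C3 − 72 = 0  ⇒  r_C3 = 4 (r>0 drops 1)
2. [ext C3·C4]  r_C3² + 38r_C3 − 168 = 0  ⇒  r_C3 = 4 (r>0 drops 1)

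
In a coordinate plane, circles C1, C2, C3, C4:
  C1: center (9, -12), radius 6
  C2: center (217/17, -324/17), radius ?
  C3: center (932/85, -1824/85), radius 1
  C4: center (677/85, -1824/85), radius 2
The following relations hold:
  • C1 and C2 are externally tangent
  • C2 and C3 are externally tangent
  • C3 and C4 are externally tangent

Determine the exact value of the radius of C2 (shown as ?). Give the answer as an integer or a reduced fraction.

1. [ext C1·C2]  r_C2² + 12r_C2 − 28 = 0  ⇒  r_C2 = 2 (r>0 drops 1)
2. [ext C2·C3]  r_C2² + 2r_C2 − 8 = 0  ⇒  r_C2 = 2 (r>0 drops 1)

2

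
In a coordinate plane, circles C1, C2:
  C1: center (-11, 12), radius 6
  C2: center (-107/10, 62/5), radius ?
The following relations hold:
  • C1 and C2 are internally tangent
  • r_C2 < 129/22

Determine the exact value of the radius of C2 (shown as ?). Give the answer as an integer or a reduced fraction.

11/2

1. [int C1,C2]  r_C2² − 12r_C2 + 143/4 = 0  ⇒  r_C2 = 11/2 or 13/2
2. given r_C2 < 129/22: keep 11/2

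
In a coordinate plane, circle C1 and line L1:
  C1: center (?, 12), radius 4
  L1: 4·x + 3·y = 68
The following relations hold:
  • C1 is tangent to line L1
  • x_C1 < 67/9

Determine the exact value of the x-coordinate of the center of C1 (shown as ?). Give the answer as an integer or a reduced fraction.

1. [C1‖L1]  x_C1² − 16x_C1 + 39 = 0  ⇒  x_C1 = 3 or 13
2. given x_C1 < 67/9: keep 3

3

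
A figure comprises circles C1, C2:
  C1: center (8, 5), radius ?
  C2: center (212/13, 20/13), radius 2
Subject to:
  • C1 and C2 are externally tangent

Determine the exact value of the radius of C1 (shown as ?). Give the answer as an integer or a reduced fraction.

1. [ext C1·C2]  r_C1² + 4r_C1 − 77 = 0  ⇒  r_C1 = 7 (r>0 drops 1)

7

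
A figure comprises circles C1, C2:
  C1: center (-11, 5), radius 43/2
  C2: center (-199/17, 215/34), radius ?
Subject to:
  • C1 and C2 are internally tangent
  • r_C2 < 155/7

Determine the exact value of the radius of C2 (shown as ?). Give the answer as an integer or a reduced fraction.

20

1. [int C1,C2]  r_C2² − 43r_C2 + 460 = 0  ⇒  r_C2 = 20 or 23
2. given r_C2 < 155/7: keep 20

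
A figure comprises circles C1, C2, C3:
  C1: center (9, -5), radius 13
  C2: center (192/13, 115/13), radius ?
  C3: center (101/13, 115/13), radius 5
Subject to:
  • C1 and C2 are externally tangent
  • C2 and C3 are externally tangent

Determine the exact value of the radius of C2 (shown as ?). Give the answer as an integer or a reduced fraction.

2

1. [ext C1·C2]  r_C2² + 26r_C2 − 56 = 0  ⇒  r_C2 = 2 (r>0 drops 1)
2. [ext C2·C3]  r_C2² + 10r_C2 − 24 = 0  ⇒  r_C2 = 2 (r>0 drops 1)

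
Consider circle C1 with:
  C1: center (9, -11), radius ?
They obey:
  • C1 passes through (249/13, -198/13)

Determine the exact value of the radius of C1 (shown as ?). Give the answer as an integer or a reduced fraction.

11

1. [C1∋P]  r_C1² − 121 = 0  ⇒  r_C1 = 11 (r>0 drops 1)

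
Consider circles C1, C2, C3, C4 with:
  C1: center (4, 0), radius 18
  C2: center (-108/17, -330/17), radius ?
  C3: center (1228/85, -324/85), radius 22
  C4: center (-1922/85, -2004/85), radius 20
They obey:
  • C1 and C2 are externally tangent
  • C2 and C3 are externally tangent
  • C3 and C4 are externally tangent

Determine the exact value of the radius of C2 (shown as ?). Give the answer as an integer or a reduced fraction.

1. [ext C1·C2]  r_C2² + 36r_C2 − 160 = 0  ⇒  r_C2 = 4 (r>0 drops 1)
2. [ext C2·C3]  r_C2² + 44r_C2 − 192 = 0  ⇒  r_C2 = 4 (r>0 drops 1)

4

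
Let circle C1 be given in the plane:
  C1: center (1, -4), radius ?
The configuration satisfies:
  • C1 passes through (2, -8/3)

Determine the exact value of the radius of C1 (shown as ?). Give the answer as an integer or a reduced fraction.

1. [C1∋P]  r_C1² − 25/9 = 0  ⇒  r_C1 = 5/3 (r>0 drops 1)

5/3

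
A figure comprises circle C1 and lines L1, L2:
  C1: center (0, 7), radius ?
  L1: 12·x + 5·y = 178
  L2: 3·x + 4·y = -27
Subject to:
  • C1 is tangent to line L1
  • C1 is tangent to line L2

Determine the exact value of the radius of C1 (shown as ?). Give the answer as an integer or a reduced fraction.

11

1. [C1‖L1]  r_C1² − 121 = 0  ⇒  r_C1 = 11 (r>0 drops 1)
2. [C1‖L2]  r_C1² − 121 = 0  ⇒  r_C1 = 11 (r>0 drops 1)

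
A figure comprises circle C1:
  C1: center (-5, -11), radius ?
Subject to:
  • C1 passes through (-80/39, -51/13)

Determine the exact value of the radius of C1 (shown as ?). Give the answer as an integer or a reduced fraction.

1. [C1∋P]  r_C1² − 529/9 = 0  ⇒  r_C1 = 23/3 (r>0 drops 1)

23/3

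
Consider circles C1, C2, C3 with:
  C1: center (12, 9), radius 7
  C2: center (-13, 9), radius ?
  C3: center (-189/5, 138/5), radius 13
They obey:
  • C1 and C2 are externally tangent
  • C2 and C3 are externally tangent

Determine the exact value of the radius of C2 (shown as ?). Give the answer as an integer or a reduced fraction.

1. [ext C1·C2]  r_C2² + 14r_C2 − 576 = 0  ⇒  r_C2 = 18 (r>0 drops 1)
2. [ext C2·C3]  r_C2² + 26r_C2 − 792 = 0  ⇒  r_C2 = 18 (r>0 drops 1)

18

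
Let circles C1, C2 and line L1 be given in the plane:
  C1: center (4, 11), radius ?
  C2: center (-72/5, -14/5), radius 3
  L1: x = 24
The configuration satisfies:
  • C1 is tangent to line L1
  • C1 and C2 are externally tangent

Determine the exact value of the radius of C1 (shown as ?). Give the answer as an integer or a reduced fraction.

20

1. [C1‖L1]  r_C1² − 400 = 0  ⇒  r_C1 = 20 (r>0 drops 1)
2. [ext C1·C2]  r_C1² + 6r_C1 − 520 = 0  ⇒  r_C1 = 20 (r>0 drops 1)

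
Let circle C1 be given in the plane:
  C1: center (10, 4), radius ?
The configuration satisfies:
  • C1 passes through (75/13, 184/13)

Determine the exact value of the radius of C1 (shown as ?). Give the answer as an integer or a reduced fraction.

11

1. [C1∋P]  r_C1² − 121 = 0  ⇒  r_C1 = 11 (r>0 drops 1)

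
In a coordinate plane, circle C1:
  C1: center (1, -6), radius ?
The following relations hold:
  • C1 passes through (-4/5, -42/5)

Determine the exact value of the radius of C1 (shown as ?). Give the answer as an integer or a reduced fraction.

3

1. [C1∋P]  r_C1² − 9 = 0  ⇒  r_C1 = 3 (r>0 drops 1)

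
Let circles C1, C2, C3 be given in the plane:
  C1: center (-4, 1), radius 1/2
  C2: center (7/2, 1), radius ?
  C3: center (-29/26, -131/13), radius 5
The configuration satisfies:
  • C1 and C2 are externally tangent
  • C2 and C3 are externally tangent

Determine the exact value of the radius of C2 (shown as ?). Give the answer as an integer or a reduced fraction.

7

1. [ext C1·C2]  r_C2² + 1r_C2 − 56 = 0  ⇒  r_C2 = 7 (r>0 drops 1)
2. [ext C2·C3]  r_C2² + 10r_C2 − 119 = 0  ⇒  r_C2 = 7 (r>0 drops 1)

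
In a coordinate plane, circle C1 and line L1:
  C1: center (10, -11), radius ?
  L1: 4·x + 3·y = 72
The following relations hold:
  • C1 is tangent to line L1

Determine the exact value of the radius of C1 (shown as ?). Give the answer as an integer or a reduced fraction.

13

1. [C1‖L1]  r_C1² − 169 = 0  ⇒  r_C1 = 13 (r>0 drops 1)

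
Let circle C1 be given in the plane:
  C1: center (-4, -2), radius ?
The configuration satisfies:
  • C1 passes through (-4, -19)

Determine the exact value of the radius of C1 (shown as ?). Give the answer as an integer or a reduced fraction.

17

1. [C1∋P]  r_C1² − 289 = 0  ⇒  r_C1 = 17 (r>0 drops 1)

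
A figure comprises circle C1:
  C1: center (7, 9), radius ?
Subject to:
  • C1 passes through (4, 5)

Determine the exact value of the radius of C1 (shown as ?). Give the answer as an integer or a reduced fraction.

5

1. [C1∋P]  r_C1² − 25 = 0  ⇒  r_C1 = 5 (r>0 drops 1)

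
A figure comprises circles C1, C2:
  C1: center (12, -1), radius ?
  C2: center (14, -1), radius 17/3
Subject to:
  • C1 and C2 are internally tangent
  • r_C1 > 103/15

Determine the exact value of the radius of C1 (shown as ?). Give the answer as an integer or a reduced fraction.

1. [int C1,C2]  r_C1² − (34/3)r_C1 + 253/9 = 0  ⇒  r_C1 = 11/3 or 23/3
2. given r_C1 > 103/15: keep 23/3

23/3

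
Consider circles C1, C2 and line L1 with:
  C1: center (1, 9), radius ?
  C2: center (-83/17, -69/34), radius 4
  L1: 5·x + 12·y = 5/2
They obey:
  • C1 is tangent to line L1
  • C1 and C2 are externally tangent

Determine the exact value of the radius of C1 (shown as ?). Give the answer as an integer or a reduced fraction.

17/2

1. [C1‖L1]  r_C1² − 289/4 = 0  ⇒  r_C1 = 17/2 (r>0 drops 1)
2. [ext C1·C2]  r_C1² + 8r_C1 − 561/4 = 0  ⇒  r_C1 = 17/2 (r>0 drops 1)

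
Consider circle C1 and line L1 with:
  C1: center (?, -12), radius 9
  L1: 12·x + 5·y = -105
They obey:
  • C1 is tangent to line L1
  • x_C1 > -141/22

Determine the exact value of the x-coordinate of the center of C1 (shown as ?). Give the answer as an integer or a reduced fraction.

1. [C1‖L1]  x_C1² + (15/2)x_C1 − 81 = 0  ⇒  x_C1 = -27/2 or 6
2. given x_C1 > -141/22: keep 6

6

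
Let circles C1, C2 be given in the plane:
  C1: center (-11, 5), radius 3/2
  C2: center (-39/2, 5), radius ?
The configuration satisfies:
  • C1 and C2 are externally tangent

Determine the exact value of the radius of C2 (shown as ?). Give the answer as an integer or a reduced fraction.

7

1. [ext C1·C2]  r_C2² + 3r_C2 − 70 = 0  ⇒  r_C2 = 7 (r>0 drops 1)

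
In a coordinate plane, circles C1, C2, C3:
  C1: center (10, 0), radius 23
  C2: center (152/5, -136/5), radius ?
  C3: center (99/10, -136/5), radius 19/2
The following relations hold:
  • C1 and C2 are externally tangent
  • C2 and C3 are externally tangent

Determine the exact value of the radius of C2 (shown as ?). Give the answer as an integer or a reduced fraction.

1. [ext C1·C2]  r_C2² + 46r_C2 − 627 = 0  ⇒  r_C2 = 11 (r>0 drops 1)
2. [ext C2·C3]  r_C2² + 19r_C2 − 330 = 0  ⇒  r_C2 = 11 (r>0 drops 1)

11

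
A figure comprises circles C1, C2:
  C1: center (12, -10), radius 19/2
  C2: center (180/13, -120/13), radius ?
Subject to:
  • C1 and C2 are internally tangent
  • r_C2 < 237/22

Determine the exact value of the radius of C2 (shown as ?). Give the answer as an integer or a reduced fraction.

15/2

1. [int C1,C2]  r_C2² − 19r_C2 + 345/4 = 0  ⇒  r_C2 = 15/2 or 23/2
2. given r_C2 < 237/22: keep 15/2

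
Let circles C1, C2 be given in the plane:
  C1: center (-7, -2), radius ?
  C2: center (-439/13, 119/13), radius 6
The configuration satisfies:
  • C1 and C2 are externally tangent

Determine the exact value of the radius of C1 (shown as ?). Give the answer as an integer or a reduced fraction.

23

1. [ext C1·C2]  r_C1² + 12r_C1 − 805 = 0  ⇒  r_C1 = 23 (r>0 drops 1)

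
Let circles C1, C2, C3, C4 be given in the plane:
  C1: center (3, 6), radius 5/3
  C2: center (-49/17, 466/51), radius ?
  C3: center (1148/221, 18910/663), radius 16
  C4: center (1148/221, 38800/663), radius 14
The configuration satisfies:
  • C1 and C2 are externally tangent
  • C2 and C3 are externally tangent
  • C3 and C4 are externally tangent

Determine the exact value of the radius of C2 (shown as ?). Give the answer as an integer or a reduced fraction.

5

1. [ext C1·C2]  r_C2² + (10/3)r_C2 − 125/3 = 0  ⇒  r_C2 = 5 (r>0 drops 1)
2. [ext C2·C3]  r_C2² + 32r_C2 − 185 = 0  ⇒  r_C2 = 5 (r>0 drops 1)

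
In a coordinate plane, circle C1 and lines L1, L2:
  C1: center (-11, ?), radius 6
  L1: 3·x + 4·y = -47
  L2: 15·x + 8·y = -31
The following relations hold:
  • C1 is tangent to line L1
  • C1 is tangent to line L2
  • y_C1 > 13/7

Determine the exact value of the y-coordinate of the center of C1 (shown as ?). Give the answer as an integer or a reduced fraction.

4

1. [C1‖L1]  y_C1² + 7y_C1 − 44 = 0  ⇒  y_C1 = -11 or 4
2. [C1‖L2]  y_C1² − (67/2)y_C1 + 118 = 0  ⇒  y_C1 = 4 or 59/2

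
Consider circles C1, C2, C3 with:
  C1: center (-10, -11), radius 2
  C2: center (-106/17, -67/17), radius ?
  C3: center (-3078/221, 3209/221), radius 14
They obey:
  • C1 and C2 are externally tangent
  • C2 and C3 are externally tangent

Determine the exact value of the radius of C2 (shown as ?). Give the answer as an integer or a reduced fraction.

1. [ext C1·C2]  r_C2² + 4r_C2 − 60 = 0  ⇒  r_C2 = 6 (r>0 drops 1)
2. [ext C2·C3]  r_C2² + 28r_C2 − 204 = 0  ⇒  r_C2 = 6 (r>0 drops 1)

6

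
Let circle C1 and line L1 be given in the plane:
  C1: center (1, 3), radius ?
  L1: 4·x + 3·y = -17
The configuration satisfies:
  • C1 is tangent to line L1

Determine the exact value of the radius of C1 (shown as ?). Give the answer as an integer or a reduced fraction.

6

1. [C1‖L1]  r_C1² − 36 = 0  ⇒  r_C1 = 6 (r>0 drops 1)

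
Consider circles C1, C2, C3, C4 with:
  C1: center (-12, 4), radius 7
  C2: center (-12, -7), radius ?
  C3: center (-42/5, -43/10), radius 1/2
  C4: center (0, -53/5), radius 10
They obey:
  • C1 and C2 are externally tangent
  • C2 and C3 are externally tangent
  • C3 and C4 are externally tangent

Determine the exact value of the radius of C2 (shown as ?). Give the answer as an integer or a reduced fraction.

4

1. [ext C1·C2]  r_C2² + 14r_C2 − 72 = 0  ⇒  r_C2 = 4 (r>0 drops 1)
2. [ext C2·C3]  r_C2² + 1r_C2 − 20 = 0  ⇒  r_C2 = 4 (r>0 drops 1)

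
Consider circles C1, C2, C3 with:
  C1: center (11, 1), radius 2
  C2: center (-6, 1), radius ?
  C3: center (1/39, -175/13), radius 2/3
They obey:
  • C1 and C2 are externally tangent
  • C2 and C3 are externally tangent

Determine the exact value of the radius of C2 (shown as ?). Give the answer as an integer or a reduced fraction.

15

1. [ext C1·C2]  r_C2² + 4r_C2 − 285 = 0  ⇒  r_C2 = 15 (r>0 drops 1)
2. [ext C2·C3]  r_C2² + (4/3)r_C2 − 245 = 0  ⇒  r_C2 = 15 (r>0 drops 1)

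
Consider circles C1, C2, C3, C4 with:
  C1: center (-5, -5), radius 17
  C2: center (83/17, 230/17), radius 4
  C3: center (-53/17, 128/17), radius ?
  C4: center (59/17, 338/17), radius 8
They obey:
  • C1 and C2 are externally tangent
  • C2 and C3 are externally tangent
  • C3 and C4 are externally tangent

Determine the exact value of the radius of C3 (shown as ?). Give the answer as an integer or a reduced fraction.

6

1. [ext C2·C3]  r_C3² + 8r_C3 − 84 = 0  ⇒  r_C3 = 6 (r>0 drops 1)
2. [ext C3·C4]  r_C3² + 16r_C3 − 132 = 0  ⇒  r_C3 = 6 (r>0 drops 1)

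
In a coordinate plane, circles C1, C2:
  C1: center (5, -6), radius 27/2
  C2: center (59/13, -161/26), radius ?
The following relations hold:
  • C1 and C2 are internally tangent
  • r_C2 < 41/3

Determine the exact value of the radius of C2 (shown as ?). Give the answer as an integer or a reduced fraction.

1. [int C1,C2]  r_C2² − 27r_C2 + 182 = 0  ⇒  r_C2 = 13 or 14
2. given r_C2 < 41/3: keep 13

13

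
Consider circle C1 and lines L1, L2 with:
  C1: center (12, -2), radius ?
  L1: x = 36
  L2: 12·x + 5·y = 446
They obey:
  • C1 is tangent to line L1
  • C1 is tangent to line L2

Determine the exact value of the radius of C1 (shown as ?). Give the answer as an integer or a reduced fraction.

24

1. [C1‖L1]  r_C1² − 576 = 0  ⇒  r_C1 = 24 (r>0 drops 1)
2. [C1‖L2]  r_C1² − 576 = 0  ⇒  r_C1 = 24 (r>0 drops 1)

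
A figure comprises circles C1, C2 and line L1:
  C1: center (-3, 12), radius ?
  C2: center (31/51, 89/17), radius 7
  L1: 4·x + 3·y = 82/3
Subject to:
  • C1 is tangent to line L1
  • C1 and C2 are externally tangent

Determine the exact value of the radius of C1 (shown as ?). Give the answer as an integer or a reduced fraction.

2/3

1. [C1‖L1]  r_C1² − 4/9 = 0  ⇒  r_C1 = 2/3 (r>0 drops 1)
2. [ext C1·C2]  r_C1² + 14r_C1 − 88/9 = 0  ⇒  r_C1 = 2/3 (r>0 drops 1)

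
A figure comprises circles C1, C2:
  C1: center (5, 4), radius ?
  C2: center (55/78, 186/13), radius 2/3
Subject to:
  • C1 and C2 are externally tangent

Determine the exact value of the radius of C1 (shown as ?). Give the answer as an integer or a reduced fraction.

1. [ext C1·C2]  r_C1² + (4/3)r_C1 − 497/4 = 0  ⇒  r_C1 = 21/2 (r>0 drops 1)

21/2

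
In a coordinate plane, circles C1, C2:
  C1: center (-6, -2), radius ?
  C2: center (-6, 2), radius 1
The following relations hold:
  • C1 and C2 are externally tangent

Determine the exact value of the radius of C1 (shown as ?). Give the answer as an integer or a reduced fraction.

1. [ext C1·C2]  r_C1² + 2r_C1 − 15 = 0  ⇒  r_C1 = 3 (r>0 drops 1)

3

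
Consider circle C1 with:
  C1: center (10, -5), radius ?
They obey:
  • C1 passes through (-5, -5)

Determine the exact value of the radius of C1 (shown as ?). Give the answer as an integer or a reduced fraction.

15

1. [C1∋P]  r_C1² − 225 = 0  ⇒  r_C1 = 15 (r>0 drops 1)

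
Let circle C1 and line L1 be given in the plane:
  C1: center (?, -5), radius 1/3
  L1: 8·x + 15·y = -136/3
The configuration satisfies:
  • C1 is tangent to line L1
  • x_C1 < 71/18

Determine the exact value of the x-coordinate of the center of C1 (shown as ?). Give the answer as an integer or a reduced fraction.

3

1. [C1‖L1]  x_C1² − (89/12)x_C1 + 53/4 = 0  ⇒  x_C1 = 3 or 53/12
2. given x_C1 < 71/18: keep 3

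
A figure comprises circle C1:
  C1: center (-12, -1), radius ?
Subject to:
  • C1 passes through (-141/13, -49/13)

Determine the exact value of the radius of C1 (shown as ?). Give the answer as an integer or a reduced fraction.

3

1. [C1∋P]  r_C1² − 9 = 0  ⇒  r_C1 = 3 (r>0 drops 1)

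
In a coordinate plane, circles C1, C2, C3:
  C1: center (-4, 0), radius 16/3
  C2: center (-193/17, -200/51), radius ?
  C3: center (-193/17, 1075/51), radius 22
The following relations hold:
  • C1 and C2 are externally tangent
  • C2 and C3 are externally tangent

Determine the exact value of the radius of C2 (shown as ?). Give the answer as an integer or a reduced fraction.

3

1. [ext C1·C2]  r_C2² + (32/3)r_C2 − 41 = 0  ⇒  r_C2 = 3 (r>0 drops 1)
2. [ext C2·C3]  r_C2² + 44r_C2 − 141 = 0  ⇒  r_C2 = 3 (r>0 drops 1)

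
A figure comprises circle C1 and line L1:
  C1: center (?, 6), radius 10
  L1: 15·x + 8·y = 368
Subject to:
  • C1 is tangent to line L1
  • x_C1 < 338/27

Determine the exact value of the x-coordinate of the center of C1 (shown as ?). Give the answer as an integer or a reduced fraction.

10

1. [C1‖L1]  x_C1² − (128/3)x_C1 + 980/3 = 0  ⇒  x_C1 = 10 or 98/3
2. given x_C1 < 338/27: keep 10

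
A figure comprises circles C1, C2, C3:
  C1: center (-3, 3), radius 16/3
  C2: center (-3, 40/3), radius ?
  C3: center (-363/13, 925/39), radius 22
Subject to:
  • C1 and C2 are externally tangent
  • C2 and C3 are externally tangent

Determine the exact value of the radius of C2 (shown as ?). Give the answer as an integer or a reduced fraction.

5

1. [ext C1·C2]  r_C2² + (32/3)r_C2 − 235/3 = 0  ⇒  r_C2 = 5 (r>0 drops 1)
2. [ext C2·C3]  r_C2² + 44r_C2 − 245 = 0  ⇒  r_C2 = 5 (r>0 drops 1)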